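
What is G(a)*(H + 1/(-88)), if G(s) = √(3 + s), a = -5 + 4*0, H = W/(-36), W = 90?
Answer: -221*I*√2/88 ≈ -3.5516*I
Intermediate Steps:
H = -5/2 (H = 90/(-36) = 90*(-1/36) = -5/2 ≈ -2.5000)
a = -5 (a = -5 + 0 = -5)
G(a)*(H + 1/(-88)) = √(3 - 5)*(-5/2 + 1/(-88)) = √(-2)*(-5/2 - 1/88) = (I*√2)*(-221/88) = -221*I*√2/88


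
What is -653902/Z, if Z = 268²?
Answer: -326951/35912 ≈ -9.1042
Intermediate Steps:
Z = 71824
-653902/Z = -653902/71824 = -653902*1/71824 = -326951/35912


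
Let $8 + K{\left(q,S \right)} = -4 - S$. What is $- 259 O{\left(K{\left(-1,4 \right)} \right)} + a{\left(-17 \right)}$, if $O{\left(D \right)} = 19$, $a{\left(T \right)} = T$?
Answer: $-4938$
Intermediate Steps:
$K{\left(q,S \right)} = -12 - S$ ($K{\left(q,S \right)} = -8 - \left(4 + S\right) = -12 - S$)
$- 259 O{\left(K{\left(-1,4 \right)} \right)} + a{\left(-17 \right)} = \left(-259\right) 19 - 17 = -4921 - 17 = -4938$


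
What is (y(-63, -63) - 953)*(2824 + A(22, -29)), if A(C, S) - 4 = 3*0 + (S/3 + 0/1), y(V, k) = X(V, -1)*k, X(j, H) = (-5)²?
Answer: -21374240/3 ≈ -7.1247e+6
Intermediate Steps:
X(j, H) = 25
y(V, k) = 25*k
A(C, S) = 4 + S/3 (A(C, S) = 4 + (3*0 + (S/3 + 0/1)) = 4 + (0 + (S*(⅓) + 0*1)) = 4 + (0 + (S/3 + 0)) = 4 + (0 + S/3) = 4 + S/3)
(y(-63, -63) - 953)*(2824 + A(22, -29)) = (25*(-63) - 953)*(2824 + (4 + (⅓)*(-29))) = (-1575 - 953)*(2824 + (4 - 29/3)) = -2528*(2824 - 17/3) = -2528*8455/3 = -21374240/3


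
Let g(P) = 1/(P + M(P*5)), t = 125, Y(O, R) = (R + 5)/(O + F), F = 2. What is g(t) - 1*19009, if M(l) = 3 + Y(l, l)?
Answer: -512520449/26962 ≈ -19009.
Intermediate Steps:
Y(O, R) = (5 + R)/(2 + O) (Y(O, R) = (R + 5)/(O + 2) = (5 + R)/(2 + O))
M(l) = 3 + (5 + l)/(2 + l)
g(P) = 1/(P + (11 + 20*P)/(2 + 5*P)) (g(P) = 1/(P + (11 + 4*(P*5))/(2 + P*5)) = 1/(P + (11 + 4*(5*P))/(2 + 5*P)) = 1/(P + (11 + 20*P)/(2 + 5*P)))
g(t) - 1*19009 = (2 + 5*125)/(11 + 5*125² + 22*125) - 1*19009 = (2 + 625)/(11 + 5*15625 + 2750) - 19009 = 627/(11 + 78125 + 2750) - 19009 = 627/80886 - 19009 = (1/80886)*627 - 19009 = 209/26962 - 19009 = -512520449/26962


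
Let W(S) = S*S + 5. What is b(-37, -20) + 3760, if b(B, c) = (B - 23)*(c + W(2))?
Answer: 4420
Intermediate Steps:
W(S) = 5 + S**2 (W(S) = S**2 + 5 = 5 + S**2)
b(B, c) = (-23 + B)*(9 + c) (b(B, c) = (B - 23)*(c + (5 + 2**2)) = (-23 + B)*(c + (5 + 4)) = (-23 + B)*(c + 9) = (-23 + B)*(9 + c))
b(-37, -20) + 3760 = (-207 - 23*(-20) + 9*(-37) - 37*(-20)) + 3760 = (-207 + 460 - 333 + 740) + 3760 = 660 + 3760 = 4420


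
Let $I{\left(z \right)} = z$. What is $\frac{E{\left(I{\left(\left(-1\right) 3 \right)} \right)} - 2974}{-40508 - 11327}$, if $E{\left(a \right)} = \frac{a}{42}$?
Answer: $\frac{41637}{725690} \approx 0.057376$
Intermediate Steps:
$E{\left(a \right)} = \frac{a}{42}$ ($E{\left(a \right)} = a \frac{1}{42} = \frac{a}{42}$)
$\frac{E{\left(I{\left(\left(-1\right) 3 \right)} \right)} - 2974}{-40508 - 11327} = \frac{\frac{\left(-1\right) 3}{42} - 2974}{-40508 - 11327} = \frac{\frac{1}{42} \left(-3\right) - 2974}{-51835} = \left(- \frac{1}{14} - 2974\right) \left(- \frac{1}{51835}\right) = \left(- \frac{41637}{14}\right) \left(- \frac{1}{51835}\right) = \frac{41637}{725690}$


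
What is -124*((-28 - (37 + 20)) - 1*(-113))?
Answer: -3472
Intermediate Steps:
-124*((-28 - (37 + 20)) - 1*(-113)) = -124*((-28 - 1*57) + 113) = -124*((-28 - 57) + 113) = -124*(-85 + 113) = -124*28 = -3472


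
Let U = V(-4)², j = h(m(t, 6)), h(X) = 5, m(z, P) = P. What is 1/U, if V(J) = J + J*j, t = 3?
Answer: 1/576 ≈ 0.0017361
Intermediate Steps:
j = 5
V(J) = 6*J (V(J) = J + J*5 = J + 5*J = 6*J)
U = 576 (U = (6*(-4))² = (-24)² = 576)
1/U = 1/576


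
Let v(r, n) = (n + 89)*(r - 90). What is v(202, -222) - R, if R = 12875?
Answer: -27771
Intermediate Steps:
v(r, n) = (-90 + r)*(89 + n) (v(r, n) = (89 + n)*(-90 + r) = (-90 + r)*(89 + n))
v(202, -222) - R = (-8010 - 90*(-222) + 89*202 - 222*202) - 1*12875 = (-8010 + 19980 + 17978 - 44844) - 12875 = -14896 - 12875 = -27771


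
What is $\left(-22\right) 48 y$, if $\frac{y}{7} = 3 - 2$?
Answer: $-7392$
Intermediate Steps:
$y = 7$ ($y = 7 \left(3 - 2\right) = 7 \cdot 1 = 7$)
$\left(-22\right) 48 y = \left(-22\right) 48 \cdot 7 = \left(-1056\right) 7 = -7392$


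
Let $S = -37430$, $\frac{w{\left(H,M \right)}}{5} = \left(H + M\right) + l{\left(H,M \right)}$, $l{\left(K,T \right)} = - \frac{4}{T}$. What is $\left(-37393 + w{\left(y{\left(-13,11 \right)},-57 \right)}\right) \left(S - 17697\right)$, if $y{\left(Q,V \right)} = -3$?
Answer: $\frac{118439312087}{57} \approx 2.0779 \cdot 10^{9}$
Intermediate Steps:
$w{\left(H,M \right)} = - \frac{20}{M} + 5 H + 5 M$ ($w{\left(H,M \right)} = 5 \left(\left(H + M\right) - \frac{4}{M}\right) = 5 \left(H + M - \frac{4}{M}\right) = - \frac{20}{M} + 5 H + 5 M$)
$\left(-37393 + w{\left(y{\left(-13,11 \right)},-57 \right)}\right) \left(S - 17697\right) = \left(-37393 + \frac{5 \left(-4 - 57 \left(-3 - 57\right)\right)}{-57}\right) \left(-37430 - 17697\right) = \left(-37393 + 5 \left(- \frac{1}{57}\right) \left(-4 - -3420\right)\right) \left(-55127\right) = \left(-37393 + 5 \left(- \frac{1}{57}\right) \left(-4 + 3420\right)\right) \left(-55127\right) = \left(-37393 + 5 \left(- \frac{1}{57}\right) 3416\right) \left(-55127\right) = \left(-37393 - \frac{17080}{57}\right) \left(-55127\right) = \left(- \frac{2148481}{57}\right) \left(-55127\right) = \frac{118439312087}{57}$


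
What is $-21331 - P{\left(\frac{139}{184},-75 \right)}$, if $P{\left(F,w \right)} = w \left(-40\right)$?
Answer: $-24331$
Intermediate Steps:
$P{\left(F,w \right)} = - 40 w$
$-21331 - P{\left(\frac{139}{184},-75 \right)} = -21331 - \left(-40\right) \left(-75\right) = -21331 - 3000 = -24331$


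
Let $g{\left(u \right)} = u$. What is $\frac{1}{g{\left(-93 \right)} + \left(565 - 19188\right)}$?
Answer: $- \frac{1}{18716} \approx -5.343 \cdot 10^{-5}$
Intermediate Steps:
$\frac{1}{g{\left(-93 \right)} + \left(565 - 19188\right)} = \frac{1}{-93 + \left(565 - 19188\right)} = \frac{1}{-93 - 18623} = \frac{1}{-18716} = - \frac{1}{18716}$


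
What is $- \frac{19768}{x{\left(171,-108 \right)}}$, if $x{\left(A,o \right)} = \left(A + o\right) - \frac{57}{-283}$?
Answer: $- \frac{2797172}{8943} \approx -312.78$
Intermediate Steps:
$x{\left(A,o \right)} = \frac{57}{283} + A + o$ ($x{\left(A,o \right)} = \left(A + o\right) - - \frac{57}{283} = \left(A + o\right) + \frac{57}{283} = \frac{57}{283} + A + o$)
$- \frac{19768}{x{\left(171,-108 \right)}} = - \frac{19768}{\frac{57}{283} + 171 - 108} = - \frac{19768}{\frac{17886}{283}} = \left(-19768\right) \frac{283}{17886} = - \frac{2797172}{8943}$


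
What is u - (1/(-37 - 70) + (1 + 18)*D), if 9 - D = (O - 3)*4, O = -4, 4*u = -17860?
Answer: -552975/107 ≈ -5168.0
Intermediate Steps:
u = -4465 (u = (1/4)*(-17860) = -4465)
D = 37 (D = 9 - (-4 - 3)*4 = 9 - (-7)*4 = 9 - 1*(-28) = 9 + 28 = 37)
u - (1/(-37 - 70) + (1 + 18)*D) = -4465 - (1/(-37 - 70) + (1 + 18)*37) = -4465 - (1/(-107) + 19*37) = -4465 - (-1/107 + 703) = -4465 - 1*75220/107 = -4465 - 75220/107 = -552975/107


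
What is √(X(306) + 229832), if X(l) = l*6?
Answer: 2*√57917 ≈ 481.32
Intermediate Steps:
X(l) = 6*l
√(X(306) + 229832) = √(6*306 + 229832) = √(1836 + 229832) = √231668 = 2*√57917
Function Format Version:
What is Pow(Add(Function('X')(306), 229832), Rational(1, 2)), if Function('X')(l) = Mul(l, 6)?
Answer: Mul(2, Pow(57917, Rational(1, 2))) ≈ 481.32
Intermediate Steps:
Function('X')(l) = Mul(6, l)
Pow(Add(Function('X')(306), 229832), Rational(1, 2)) = Pow(Add(Mul(6, 306), 229832), Rational(1, 2)) = Pow(Add(1836, 229832), Rational(1, 2)) = Pow(231668, Rational(1, 2)) = Mul(2, Pow(57917, Rational(1, 2)))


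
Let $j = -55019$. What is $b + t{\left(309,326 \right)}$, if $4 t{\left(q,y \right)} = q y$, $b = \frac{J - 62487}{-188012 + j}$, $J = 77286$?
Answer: $\frac{12240712779}{486062} \approx 25183.0$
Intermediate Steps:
$b = - \frac{14799}{243031}$ ($b = \frac{77286 - 62487}{-188012 - 55019} = \frac{14799}{-243031} = 14799 \left(- \frac{1}{243031}\right) = - \frac{14799}{243031} \approx -0.060893$)
$t{\left(q,y \right)} = \frac{q y}{4}$
$b + t{\left(309,326 \right)} = - \frac{14799}{243031} + \frac{1}{4} \cdot 309 \cdot 326 = - \frac{14799}{243031} + \frac{50367}{2} = \frac{12240712779}{486062}$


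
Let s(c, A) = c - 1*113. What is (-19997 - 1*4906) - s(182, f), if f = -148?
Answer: -24972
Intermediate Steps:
s(c, A) = -113 + c (s(c, A) = c - 113 = -113 + c)
(-19997 - 1*4906) - s(182, f) = (-19997 - 1*4906) - (-113 + 182) = (-19997 - 4906) - 1*69 = -24903 - 69 = -24972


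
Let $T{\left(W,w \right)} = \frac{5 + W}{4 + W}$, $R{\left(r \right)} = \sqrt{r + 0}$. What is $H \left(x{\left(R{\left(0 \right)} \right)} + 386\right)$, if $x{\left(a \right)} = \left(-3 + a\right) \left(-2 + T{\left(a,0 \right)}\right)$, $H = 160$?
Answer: $62120$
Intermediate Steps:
$R{\left(r \right)} = \sqrt{r}$
$T{\left(W,w \right)} = \frac{5 + W}{4 + W}$
$x{\left(a \right)} = \left(-3 + a\right) \left(-2 + \frac{5 + a}{4 + a}\right)$
$H \left(x{\left(R{\left(0 \right)} \right)} + 386\right) = 160 \left(\frac{9 - \left(\sqrt{0}\right)^{2}}{4 + \sqrt{0}} + 386\right) = 160 \left(\frac{9 - 0^{2}}{4 + 0} + 386\right) = 160 \left(\frac{9 - 0}{4} + 386\right) = 160 \left(\frac{9 + 0}{4} + 386\right) = 160 \left(\frac{1}{4} \cdot 9 + 386\right) = 160 \left(\frac{9}{4} + 386\right) = 160 \cdot \frac{1553}{4} = 62120$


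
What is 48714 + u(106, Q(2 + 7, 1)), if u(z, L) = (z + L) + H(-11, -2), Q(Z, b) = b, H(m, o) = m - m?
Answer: 48821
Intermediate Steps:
H(m, o) = 0
u(z, L) = L + z (u(z, L) = (z + L) + 0 = (L + z) + 0 = L + z)
48714 + u(106, Q(2 + 7, 1)) = 48714 + (1 + 106) = 48714 + 107 = 48821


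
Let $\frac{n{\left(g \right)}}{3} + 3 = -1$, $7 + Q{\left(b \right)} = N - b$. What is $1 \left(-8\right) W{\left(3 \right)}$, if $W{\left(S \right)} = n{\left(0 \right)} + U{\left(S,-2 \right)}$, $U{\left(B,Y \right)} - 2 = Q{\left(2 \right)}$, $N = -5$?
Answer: $192$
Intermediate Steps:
$Q{\left(b \right)} = -12 - b$ ($Q{\left(b \right)} = -7 - \left(5 + b\right) = -12 - b$)
$U{\left(B,Y \right)} = -12$ ($U{\left(B,Y \right)} = 2 - 14 = -12$)
$n{\left(g \right)} = -12$ ($n{\left(g \right)} = -9 + 3 \left(-1\right) = -9 - 3 = -12$)
$W{\left(S \right)} = -24$ ($W{\left(S \right)} = -12 - 12 = -24$)
$1 \left(-8\right) W{\left(3 \right)} = 1 \left(-8\right) \left(-24\right) = \left(-8\right) \left(-24\right) = 192$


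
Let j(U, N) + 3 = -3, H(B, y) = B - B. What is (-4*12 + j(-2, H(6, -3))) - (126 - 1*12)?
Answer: -168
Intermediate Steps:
H(B, y) = 0
j(U, N) = -6 (j(U, N) = -3 - 3 = -6)
(-4*12 + j(-2, H(6, -3))) - (126 - 1*12) = (-4*12 - 6) - (126 - 1*12) = (-48 - 6) - (126 - 12) = -54 - 1*114 = -54 - 114 = -168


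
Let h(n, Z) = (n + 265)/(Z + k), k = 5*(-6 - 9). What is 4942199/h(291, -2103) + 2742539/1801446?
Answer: -2423870042121566/125200497 ≈ -1.9360e+7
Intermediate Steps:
k = -75 (k = 5*(-15) = -75)
h(n, Z) = (265 + n)/(-75 + Z) (h(n, Z) = (n + 265)/(Z - 75) = (265 + n)/(-75 + Z))
4942199/h(291, -2103) + 2742539/1801446 = 4942199/(((265 + 291)/(-75 - 2103))) + 2742539/1801446 = 4942199/((556/(-2178))) + 2742539*(1/1801446) = 4942199/((-1/2178*556)) + 2742539/1801446 = 4942199/(-278/1089) + 2742539/1801446 = 4942199*(-1089/278) + 2742539/1801446 = -5382054711/278 + 2742539/1801446 = -2423870042121566/125200497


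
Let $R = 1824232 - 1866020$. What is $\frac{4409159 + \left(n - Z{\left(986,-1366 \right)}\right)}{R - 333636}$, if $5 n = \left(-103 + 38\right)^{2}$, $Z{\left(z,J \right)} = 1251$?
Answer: $- \frac{4408753}{375424} \approx -11.743$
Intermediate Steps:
$R = -41788$
$n = 845$ ($n = \frac{\left(-103 + 38\right)^{2}}{5} = \frac{\left(-65\right)^{2}}{5} = \frac{1}{5} \cdot 4225 = 845$)
$\frac{4409159 + \left(n - Z{\left(986,-1366 \right)}\right)}{R - 333636} = \frac{4409159 + \left(845 - 1251\right)}{-41788 - 333636} = \frac{4409159 + \left(845 - 1251\right)}{-375424} = \left(4409159 - 406\right) \left(- \frac{1}{375424}\right) = 4408753 \left(- \frac{1}{375424}\right) = - \frac{4408753}{375424}$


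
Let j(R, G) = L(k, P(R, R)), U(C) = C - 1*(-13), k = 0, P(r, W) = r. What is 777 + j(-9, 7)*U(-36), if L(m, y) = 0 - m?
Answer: 777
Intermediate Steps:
L(m, y) = -m
U(C) = 13 + C (U(C) = C + 13 = 13 + C)
j(R, G) = 0 (j(R, G) = -1*0 = 0)
777 + j(-9, 7)*U(-36) = 777 + 0*(13 - 36) = 777 + 0*(-23) = 777 + 0 = 777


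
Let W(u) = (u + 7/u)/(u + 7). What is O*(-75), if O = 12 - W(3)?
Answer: -860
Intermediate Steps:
W(u) = (u + 7/u)/(7 + u)
O = 172/15 (O = 12 - (7 + 3²)/(3*(7 + 3)) = 12 - (7 + 9)/(3*10) = 12 - 16/(3*10) = 12 - 1*8/15 = 12 - 8/15 = 172/15 ≈ 11.467)
O*(-75) = (172/15)*(-75) = -860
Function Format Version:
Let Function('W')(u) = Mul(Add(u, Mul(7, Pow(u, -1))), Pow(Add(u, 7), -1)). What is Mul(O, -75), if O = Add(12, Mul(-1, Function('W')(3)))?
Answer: -860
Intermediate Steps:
Function('W')(u) = Mul(Pow(Add(7, u), -1), Add(u, Mul(7, Pow(u, -1)))) (Function('W')(u) = Mul(Add(u, Mul(7, Pow(u, -1))), Pow(Add(7, u), -1)) = Mul(Pow(Add(7, u), -1), Add(u, Mul(7, Pow(u, -1)))))
O = Rational(172, 15) (O = Add(12, Mul(-1, Mul(Pow(3, -1), Pow(Add(7, 3), -1), Add(7, Pow(3, 2))))) = Add(12, Mul(-1, Mul(Rational(1, 3), Pow(10, -1), Add(7, 9)))) = Add(12, Mul(-1, Mul(Rational(1, 3), Rational(1, 10), 16))) = Add(12, Mul(-1, Rational(8, 15))) = Add(12, Rational(-8, 15)) = Rational(172, 15) ≈ 11.467)
Mul(O, -75) = Mul(Rational(172, 15), -75) = -860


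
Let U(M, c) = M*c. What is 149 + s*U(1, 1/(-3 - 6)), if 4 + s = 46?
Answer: 433/3 ≈ 144.33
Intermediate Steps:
s = 42 (s = -4 + 46 = 42)
149 + s*U(1, 1/(-3 - 6)) = 149 + 42*(1/(-3 - 6)) = 149 + 42*(1/(-9)) = 149 + 42*(1*(-⅑)) = 149 + 42*(-⅑) = 149 - 14/3 = 433/3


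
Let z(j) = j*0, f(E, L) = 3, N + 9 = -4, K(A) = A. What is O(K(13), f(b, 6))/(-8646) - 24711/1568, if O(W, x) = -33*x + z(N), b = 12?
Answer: -3234789/205408 ≈ -15.748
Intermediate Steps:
N = -13 (N = -9 - 4 = -13)
z(j) = 0
O(W, x) = -33*x (O(W, x) = -33*x + 0 = -33*x)
O(K(13), f(b, 6))/(-8646) - 24711/1568 = -33*3/(-8646) - 24711/1568 = -99*(-1/8646) - 24711*1/1568 = 3/262 - 24711/1568 = -3234789/205408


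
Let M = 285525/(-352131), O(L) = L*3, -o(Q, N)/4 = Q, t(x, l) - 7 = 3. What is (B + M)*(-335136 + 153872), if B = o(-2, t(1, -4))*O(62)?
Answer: -31641770296464/117377 ≈ -2.6957e+8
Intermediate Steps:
t(x, l) = 10 (t(x, l) = 7 + 3 = 10)
o(Q, N) = -4*Q
O(L) = 3*L
M = -95175/117377 (M = 285525*(-1/352131) = -95175/117377 ≈ -0.81085)
B = 1488 (B = (-4*(-2))*(3*62) = 8*186 = 1488)
(B + M)*(-335136 + 153872) = (1488 - 95175/117377)*(-335136 + 153872) = (174561801/117377)*(-181264) = -31641770296464/117377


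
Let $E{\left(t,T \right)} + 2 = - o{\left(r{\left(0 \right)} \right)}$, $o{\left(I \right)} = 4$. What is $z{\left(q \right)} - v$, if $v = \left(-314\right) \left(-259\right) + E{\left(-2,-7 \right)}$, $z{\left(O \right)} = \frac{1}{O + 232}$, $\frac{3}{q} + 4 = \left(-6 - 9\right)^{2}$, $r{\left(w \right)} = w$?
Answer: $- \frac{4169682779}{51275} \approx -81320.0$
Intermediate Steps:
$q = \frac{3}{221}$ ($q = \frac{3}{-4 + \left(-6 - 9\right)^{2}} = \frac{3}{-4 + \left(-15\right)^{2}} = \frac{3}{-4 + 225} = \frac{3}{221} \approx 0.013575$)
$z{\left(O \right)} = \frac{1}{232 + O}$
$E{\left(t,T \right)} = -6$ ($E{\left(t,T \right)} = -2 - 4 = -6$)
$v = 81320$ ($v = \left(-314\right) \left(-259\right) - 6 = 81326 - 6 = 81320$)
$z{\left(q \right)} - v = \frac{1}{232 + \frac{3}{221}} - 81320 = \frac{1}{\frac{51275}{221}} - 81320 = \frac{221}{51275} - 81320 = - \frac{4169682779}{51275}$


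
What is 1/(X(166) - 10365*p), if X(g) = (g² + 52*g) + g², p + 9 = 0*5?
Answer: 1/157029 ≈ 6.3683e-6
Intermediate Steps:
p = -9 (p = -9 + 0*5 = -9 + 0 = -9)
X(g) = 2*g² + 52*g
1/(X(166) - 10365*p) = 1/(2*166*(26 + 166) - 10365*(-9)) = 1/(2*166*192 + 93285) = 1/(63744 + 93285) = 1/157029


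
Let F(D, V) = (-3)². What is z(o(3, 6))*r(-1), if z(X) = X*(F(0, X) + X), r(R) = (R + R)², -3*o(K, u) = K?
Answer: -32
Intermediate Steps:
F(D, V) = 9
o(K, u) = -K/3
r(R) = 4*R² (r(R) = (2*R)² = 4*R²)
z(X) = X*(9 + X)
z(o(3, 6))*r(-1) = ((-⅓*3)*(9 - ⅓*3))*(4*(-1)²) = (-(9 - 1))*(4*1) = -1*8*4 = -8*4 = -32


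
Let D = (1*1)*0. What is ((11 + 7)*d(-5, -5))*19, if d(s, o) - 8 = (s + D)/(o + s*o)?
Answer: 5301/2 ≈ 2650.5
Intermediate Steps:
D = 0 (D = 1*0 = 0)
d(s, o) = 8 + s/(o + o*s) (d(s, o) = 8 + (s + 0)/(o + s*o) = 8 + s/(o + o*s))
((11 + 7)*d(-5, -5))*19 = ((11 + 7)*((-5 + 8*(-5) + 8*(-5)*(-5))/((-5)*(1 - 5))))*19 = (18*(-⅕*(-5 - 40 + 200)/(-4)))*19 = (18*(-⅕*(-¼)*155))*19 = (18*(31/4))*19 = (279/2)*19 = 5301/2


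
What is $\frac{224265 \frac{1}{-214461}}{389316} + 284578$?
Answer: $\frac{7920099678264821}{27831032892} \approx 2.8458 \cdot 10^{5}$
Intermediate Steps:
$\frac{224265 \frac{1}{-214461}}{389316} + 284578 = 224265 \left(- \frac{1}{214461}\right) \frac{1}{389316} + 284578 = \left(- \frac{74755}{71487}\right) \frac{1}{389316} + 284578 = - \frac{74755}{27831032892} + 284578 = \frac{7920099678264821}{27831032892}$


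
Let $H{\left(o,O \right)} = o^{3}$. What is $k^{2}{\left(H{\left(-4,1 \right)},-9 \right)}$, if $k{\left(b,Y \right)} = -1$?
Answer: $1$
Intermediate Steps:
$k^{2}{\left(H{\left(-4,1 \right)},-9 \right)} = \left(-1\right)^{2} = 1$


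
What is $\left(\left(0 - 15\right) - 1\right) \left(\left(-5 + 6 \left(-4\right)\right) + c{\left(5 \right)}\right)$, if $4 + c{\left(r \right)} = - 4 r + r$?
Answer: $768$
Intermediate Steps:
$c{\left(r \right)} = -4 - 3 r$ ($c{\left(r \right)} = -4 + \left(- 4 r + r\right) = -4 - 3 r$)
$\left(\left(0 - 15\right) - 1\right) \left(\left(-5 + 6 \left(-4\right)\right) + c{\left(5 \right)}\right) = \left(\left(0 - 15\right) - 1\right) \left(\left(-5 + 6 \left(-4\right)\right) - 19\right) = \left(-15 - 1\right) \left(\left(-5 - 24\right) - 19\right) = - 16 \left(-29 - 19\right) = \left(-16\right) \left(-48\right) = 768$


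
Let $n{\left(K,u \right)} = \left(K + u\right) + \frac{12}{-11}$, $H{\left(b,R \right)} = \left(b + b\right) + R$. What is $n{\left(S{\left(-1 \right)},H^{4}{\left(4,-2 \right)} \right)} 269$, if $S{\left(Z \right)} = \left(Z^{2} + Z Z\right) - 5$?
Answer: $\frac{3822759}{11} \approx 3.4752 \cdot 10^{5}$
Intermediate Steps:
$S{\left(Z \right)} = -5 + 2 Z^{2}$ ($S{\left(Z \right)} = \left(Z^{2} + Z^{2}\right) - 5 = 2 Z^{2} - 5 = -5 + 2 Z^{2}$)
$H{\left(b,R \right)} = R + 2 b$ ($H{\left(b,R \right)} = 2 b + R = R + 2 b$)
$n{\left(K,u \right)} = - \frac{12}{11} + K + u$ ($n{\left(K,u \right)} = \left(K + u\right) + 12 \left(- \frac{1}{11}\right) = \left(K + u\right) - \frac{12}{11} = - \frac{12}{11} + K + u$)
$n{\left(S{\left(-1 \right)},H^{4}{\left(4,-2 \right)} \right)} 269 = \left(- \frac{12}{11} - \left(5 - 2 \left(-1\right)^{2}\right) + \left(-2 + 2 \cdot 4\right)^{4}\right) 269 = \left(- \frac{12}{11} + \left(-5 + 2 \cdot 1\right) + \left(-2 + 8\right)^{4}\right) 269 = \left(- \frac{12}{11} + \left(-5 + 2\right) + 6^{4}\right) 269 = \left(- \frac{12}{11} - 3 + 1296\right) 269 = \frac{14211}{11} \cdot 269 = \frac{3822759}{11}$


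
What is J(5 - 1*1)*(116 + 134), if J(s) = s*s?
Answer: 4000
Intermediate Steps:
J(s) = s²
J(5 - 1*1)*(116 + 134) = (5 - 1*1)²*(116 + 134) = (5 - 1)²*250 = 4²*250 = 16*250 = 4000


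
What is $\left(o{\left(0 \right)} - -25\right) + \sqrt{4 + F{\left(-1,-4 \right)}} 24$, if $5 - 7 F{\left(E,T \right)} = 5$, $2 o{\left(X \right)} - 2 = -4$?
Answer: $72$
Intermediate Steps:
$o{\left(X \right)} = -1$ ($o{\left(X \right)} = 1 + \frac{1}{2} \left(-4\right) = 1 - 2 = -1$)
$F{\left(E,T \right)} = 0$ ($F{\left(E,T \right)} = \frac{5}{7} - \frac{5}{7} = 0$)
$\left(o{\left(0 \right)} - -25\right) + \sqrt{4 + F{\left(-1,-4 \right)}} 24 = \left(-1 - -25\right) + \sqrt{4 + 0} \cdot 24 = \left(-1 + 25\right) + \sqrt{4} \cdot 24 = 24 + 2 \cdot 24 = 24 + 48 = 72$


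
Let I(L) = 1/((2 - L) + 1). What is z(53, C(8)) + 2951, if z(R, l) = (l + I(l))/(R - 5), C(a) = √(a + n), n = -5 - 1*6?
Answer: (141645*√3 + 424948*I)/(48*(√3 + 3*I)) ≈ 2951.0 + 0.039091*I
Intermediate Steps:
n = -11 (n = -5 - 6 = -11)
C(a) = √(-11 + a) (C(a) = √(a - 11) = √(-11 + a))
I(L) = 1/(3 - L)
z(R, l) = (l - 1/(-3 + l))/(-5 + R) (z(R, l) = (l - 1/(-3 + l))/(R - 5) = (l - 1/(-3 + l))/(-5 + R))
z(53, C(8)) + 2951 = (-1 + √(-11 + 8)*(-3 + √(-11 + 8)))/((-5 + 53)*(-3 + √(-11 + 8))) + 2951 = (-1 + √(-3)*(-3 + √(-3)))/(48*(-3 + √(-3))) + 2951 = (-1 + (I*√3)*(-3 + I*√3))/(48*(-3 + I*√3)) + 2951 = (-1 + I*√3*(-3 + I*√3))/(48*(-3 + I*√3)) + 2951 = 2951 + (-1 + I*√3*(-3 + I*√3))/(48*(-3 + I*√3))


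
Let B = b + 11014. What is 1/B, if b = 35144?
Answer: 1/46158 ≈ 2.1665e-5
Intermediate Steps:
B = 46158 (B = 35144 + 11014 = 46158)
1/B = 1/46158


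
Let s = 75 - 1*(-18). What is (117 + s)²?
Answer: 44100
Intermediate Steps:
s = 93 (s = 75 + 18 = 93)
(117 + s)² = (117 + 93)² = 210² = 44100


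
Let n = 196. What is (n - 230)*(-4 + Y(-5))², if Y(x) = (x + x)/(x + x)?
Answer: -306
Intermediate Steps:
Y(x) = 1 (Y(x) = (2*x)/((2*x)) = (2*x)*(1/(2*x)) = 1)
(n - 230)*(-4 + Y(-5))² = (196 - 230)*(-4 + 1)² = -34*(-3)² = -34*9 = -306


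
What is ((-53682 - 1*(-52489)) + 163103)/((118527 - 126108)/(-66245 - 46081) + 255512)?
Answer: 6062234220/9566882831 ≈ 0.63367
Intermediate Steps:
((-53682 - 1*(-52489)) + 163103)/((118527 - 126108)/(-66245 - 46081) + 255512) = ((-53682 + 52489) + 163103)/(-7581/(-112326) + 255512) = (-1193 + 163103)/(-7581*(-1/112326) + 255512) = 161910/(2527/37442 + 255512) = 161910/(9566882831/37442) = 161910*(37442/9566882831) = 6062234220/9566882831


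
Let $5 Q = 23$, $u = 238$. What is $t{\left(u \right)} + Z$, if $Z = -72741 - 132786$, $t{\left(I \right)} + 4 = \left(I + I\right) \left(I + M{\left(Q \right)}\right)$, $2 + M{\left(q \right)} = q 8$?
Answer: $- \frac{378391}{5} \approx -75678.0$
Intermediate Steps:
$Q = \frac{23}{5}$ ($Q = \frac{1}{5} \cdot 23 = \frac{23}{5} \approx 4.6$)
$M{\left(q \right)} = -2 + 8 q$ ($M{\left(q \right)} = -2 + q 8 = -2 + 8 q$)
$t{\left(I \right)} = -4 + 2 I \left(\frac{174}{5} + I\right)$ ($t{\left(I \right)} = -4 + \left(I + I\right) \left(I + \left(-2 + 8 \cdot \frac{23}{5}\right)\right) = -4 + 2 I \left(I + \left(-2 + \frac{184}{5}\right)\right) = -4 + 2 I \left(I + \frac{174}{5}\right) = -4 + 2 I \left(\frac{174}{5} + I\right)$)
$Z = -205527$
$t{\left(u \right)} + Z = \left(-4 + 2 \cdot 238^{2} + \frac{348}{5} \cdot 238\right) - 205527 = \left(-4 + 2 \cdot 56644 + \frac{82824}{5}\right) - 205527 = \left(-4 + 113288 + \frac{82824}{5}\right) - 205527 = \frac{649244}{5} - 205527 = - \frac{378391}{5}$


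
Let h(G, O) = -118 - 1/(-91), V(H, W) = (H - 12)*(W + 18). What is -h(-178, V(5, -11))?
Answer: 10737/91 ≈ 117.99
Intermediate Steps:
V(H, W) = (-12 + H)*(18 + W)
h(G, O) = -10737/91 (h(G, O) = -118 - 1*(-1/91) = -118 + 1/91 = -10737/91)
-h(-178, V(5, -11)) = -1*(-10737/91) = 10737/91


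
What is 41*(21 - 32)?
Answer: -451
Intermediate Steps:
41*(21 - 32) = 41*(-11) = -451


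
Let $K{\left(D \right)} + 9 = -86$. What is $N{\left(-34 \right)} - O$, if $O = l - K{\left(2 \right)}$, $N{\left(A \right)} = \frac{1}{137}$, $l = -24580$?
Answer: $\frac{3354446}{137} \approx 24485.0$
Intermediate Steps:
$K{\left(D \right)} = -95$ ($K{\left(D \right)} = -9 - 86 = -95$)
$N{\left(A \right)} = \frac{1}{137}$
$O = -24485$ ($O = -24580 - -95 = -24580 + 95 = -24485$)
$N{\left(-34 \right)} - O = \frac{1}{137} - -24485 = \frac{1}{137} + 24485 = \frac{3354446}{137}$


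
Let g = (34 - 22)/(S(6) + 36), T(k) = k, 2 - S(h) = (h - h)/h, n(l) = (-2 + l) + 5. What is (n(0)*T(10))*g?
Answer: 180/19 ≈ 9.4737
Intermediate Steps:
n(l) = 3 + l
S(h) = 2 (S(h) = 2 - (h - h)/h = 2 - 0/h = 2 - 1*0 = 2 + 0 = 2)
g = 6/19 (g = (34 - 22)/(2 + 36) = 12/38 = 12*(1/38) = 6/19 ≈ 0.31579)
(n(0)*T(10))*g = ((3 + 0)*10)*(6/19) = (3*10)*(6/19) = 30*(6/19) = 180/19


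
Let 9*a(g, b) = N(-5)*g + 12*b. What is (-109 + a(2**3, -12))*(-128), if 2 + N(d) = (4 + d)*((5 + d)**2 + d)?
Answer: 46976/3 ≈ 15659.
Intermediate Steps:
N(d) = -2 + (4 + d)*(d + (5 + d)**2) (N(d) = -2 + (4 + d)*((5 + d)**2 + d) = -2 + (4 + d)*(d + (5 + d)**2))
a(g, b) = g/3 + 4*b/3 (a(g, b) = ((98 + (-5)**3 + 15*(-5)**2 + 69*(-5))*g + 12*b)/9 = ((98 - 125 + 15*25 - 345)*g + 12*b)/9 = ((98 - 125 + 375 - 345)*g + 12*b)/9 = (3*g + 12*b)/9 = g/3 + 4*b/3)
(-109 + a(2**3, -12))*(-128) = (-109 + ((1/3)*2**3 + (4/3)*(-12)))*(-128) = (-109 + ((1/3)*8 - 16))*(-128) = (-109 + (8/3 - 16))*(-128) = (-109 - 40/3)*(-128) = -367/3*(-128) = 46976/3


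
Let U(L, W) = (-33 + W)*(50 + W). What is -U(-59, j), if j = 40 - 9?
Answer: 162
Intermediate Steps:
j = 31
-U(-59, j) = -(-1650 + 31² + 17*31) = -(-1650 + 961 + 527) = -1*(-162) = 162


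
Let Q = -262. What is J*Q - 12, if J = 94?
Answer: -24640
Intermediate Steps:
J*Q - 12 = 94*(-262) - 12 = -24628 - 12 = -24640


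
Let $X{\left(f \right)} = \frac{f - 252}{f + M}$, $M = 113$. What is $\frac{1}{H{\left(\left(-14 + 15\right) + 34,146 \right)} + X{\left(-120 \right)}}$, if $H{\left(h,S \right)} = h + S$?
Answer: $\frac{7}{1639} \approx 0.0042709$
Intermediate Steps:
$X{\left(f \right)} = \frac{-252 + f}{113 + f}$ ($X{\left(f \right)} = \frac{f - 252}{f + 113} = \frac{-252 + f}{113 + f}$)
$H{\left(h,S \right)} = S + h$
$\frac{1}{H{\left(\left(-14 + 15\right) + 34,146 \right)} + X{\left(-120 \right)}} = \frac{1}{\left(146 + \left(\left(-14 + 15\right) + 34\right)\right) + \frac{-252 - 120}{113 - 120}} = \frac{1}{\left(146 + \left(1 + 34\right)\right) + \frac{1}{-7} \left(-372\right)} = \frac{1}{\left(146 + 35\right) - - \frac{372}{7}} = \frac{1}{181 + \frac{372}{7}} = \frac{1}{\frac{1639}{7}} = \frac{7}{1639}$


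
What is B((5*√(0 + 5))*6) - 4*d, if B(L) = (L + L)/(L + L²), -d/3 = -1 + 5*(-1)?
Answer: -323930/4499 + 60*√5/4499 ≈ -71.971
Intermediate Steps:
d = 18 (d = -3*(-1 + 5*(-1)) = -3*(-1 - 5) = -3*(-6) = 18)
B(L) = 2*L/(L + L²) (B(L) = (2*L)/(L + L²) = 2*L/(L + L²))
B((5*√(0 + 5))*6) - 4*d = 2/(1 + (5*√(0 + 5))*6) - 4*18 = 2/(1 + (5*√5)*6) - 72 = 2/(1 + 30*√5) - 72 = -72 + 2/(1 + 30*√5)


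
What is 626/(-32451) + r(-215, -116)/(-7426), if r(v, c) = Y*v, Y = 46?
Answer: 158145857/120490563 ≈ 1.3125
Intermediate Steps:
r(v, c) = 46*v
626/(-32451) + r(-215, -116)/(-7426) = 626/(-32451) + (46*(-215))/(-7426) = 626*(-1/32451) - 9890*(-1/7426) = -626/32451 + 4945/3713 = 158145857/120490563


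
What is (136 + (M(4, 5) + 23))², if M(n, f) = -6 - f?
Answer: 21904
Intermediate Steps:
(136 + (M(4, 5) + 23))² = (136 + ((-6 - 1*5) + 23))² = (136 + ((-6 - 5) + 23))² = (136 + (-11 + 23))² = (136 + 12)² = 148² = 21904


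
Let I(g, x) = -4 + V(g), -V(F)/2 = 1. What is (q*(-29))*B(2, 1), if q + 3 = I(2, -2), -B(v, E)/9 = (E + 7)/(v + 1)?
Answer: -6264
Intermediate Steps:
V(F) = -2 (V(F) = -2*1 = -2)
B(v, E) = -9*(7 + E)/(1 + v) (B(v, E) = -9*(E + 7)/(v + 1) = -9*(7 + E)/(1 + v))
I(g, x) = -6 (I(g, x) = -4 - 2 = -6)
q = -9 (q = -3 - 6 = -9)
(q*(-29))*B(2, 1) = (-9*(-29))*(9*(-7 - 1*1)/(1 + 2)) = 261*(9*(-7 - 1)/3) = 261*(9*(1/3)*(-8)) = 261*(-24) = -6264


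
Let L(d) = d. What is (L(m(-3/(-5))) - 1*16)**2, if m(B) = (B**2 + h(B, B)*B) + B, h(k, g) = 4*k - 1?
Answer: 5041/25 ≈ 201.64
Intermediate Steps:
h(k, g) = -1 + 4*k
m(B) = B + B**2 + B*(-1 + 4*B) (m(B) = (B**2 + (-1 + 4*B)*B) + B = (B**2 + B*(-1 + 4*B)) + B = B + B**2 + B*(-1 + 4*B))
(L(m(-3/(-5))) - 1*16)**2 = (5*(-3/(-5))**2 - 1*16)**2 = (5*(-3*(-1/5))**2 - 16)**2 = (5*(3/5)**2 - 16)**2 = (5*(9/25) - 16)**2 = (9/5 - 16)**2 = (-71/5)**2 = 5041/25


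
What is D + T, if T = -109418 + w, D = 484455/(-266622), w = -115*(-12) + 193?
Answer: -9584778015/88874 ≈ -1.0785e+5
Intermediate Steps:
w = 1573 (w = 1380 + 193 = 1573)
D = -161485/88874 (D = 484455*(-1/266622) = -161485/88874 ≈ -1.8170)
T = -107845 (T = -109418 + 1573 = -107845)
D + T = -161485/88874 - 107845 = -9584778015/88874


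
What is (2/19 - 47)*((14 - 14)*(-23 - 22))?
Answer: 0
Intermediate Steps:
(2/19 - 47)*((14 - 14)*(-23 - 22)) = (2*(1/19) - 47)*(0*(-45)) = (2/19 - 47)*0 = -891/19*0 = 0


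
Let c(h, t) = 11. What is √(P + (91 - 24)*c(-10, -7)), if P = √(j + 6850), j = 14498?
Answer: √(737 + 6*√593) ≈ 29.717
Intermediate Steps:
P = 6*√593 (P = √(14498 + 6850) = √21348 = 6*√593 ≈ 146.11)
√(P + (91 - 24)*c(-10, -7)) = √(6*√593 + (91 - 24)*11) = √(6*√593 + 67*11) = √(6*√593 + 737) = √(737 + 6*√593)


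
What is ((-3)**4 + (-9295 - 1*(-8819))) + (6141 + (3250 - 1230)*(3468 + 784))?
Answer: 8594786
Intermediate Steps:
((-3)**4 + (-9295 - 1*(-8819))) + (6141 + (3250 - 1230)*(3468 + 784)) = (81 + (-9295 + 8819)) + (6141 + 2020*4252) = (81 - 476) + (6141 + 8589040) = -395 + 8595181 = 8594786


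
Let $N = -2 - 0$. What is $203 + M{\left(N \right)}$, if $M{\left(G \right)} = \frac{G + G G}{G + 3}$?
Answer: $205$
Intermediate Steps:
$N = -2$ ($N = -2 + 0 = -2$)
$M{\left(G \right)} = \frac{G + G^{2}}{3 + G}$
$203 + M{\left(N \right)} = 203 - \frac{2 \left(1 - 2\right)}{3 - 2} = 203 - 2 \cdot 1^{-1} \left(-1\right) = 203 - 2 \left(-1\right) = 203 + 2 = 205$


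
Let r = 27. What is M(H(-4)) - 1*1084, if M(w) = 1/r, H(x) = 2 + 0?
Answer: -29267/27 ≈ -1084.0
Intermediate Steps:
H(x) = 2
M(w) = 1/27
M(H(-4)) - 1*1084 = 1/27 - 1*1084 = 1/27 - 1084 = -29267/27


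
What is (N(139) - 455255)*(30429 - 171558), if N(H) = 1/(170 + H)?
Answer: 6617717291142/103 ≈ 6.4250e+10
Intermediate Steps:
(N(139) - 455255)*(30429 - 171558) = (1/(170 + 139) - 455255)*(30429 - 171558) = (1/309 - 455255)*(-141129) = -140673794/309*(-141129) = 6617717291142/103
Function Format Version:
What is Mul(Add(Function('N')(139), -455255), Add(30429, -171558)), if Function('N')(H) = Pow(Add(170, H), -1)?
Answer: Rational(6617717291142, 103) ≈ 6.4250e+10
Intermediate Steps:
Mul(Add(Function('N')(139), -455255), Add(30429, -171558)) = Mul(Add(Pow(Add(170, 139), -1), -455255), Add(30429, -171558)) = Mul(Add(Pow(309, -1), -455255), -141129) = Mul(Add(Rational(1, 309), -455255), -141129) = Mul(Rational(-140673794, 309), -141129) = Rational(6617717291142, 103)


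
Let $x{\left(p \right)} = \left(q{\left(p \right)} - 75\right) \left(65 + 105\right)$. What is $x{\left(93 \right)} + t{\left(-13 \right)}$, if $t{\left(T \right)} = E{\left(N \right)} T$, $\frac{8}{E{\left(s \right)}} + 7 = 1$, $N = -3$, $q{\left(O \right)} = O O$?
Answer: $\frac{4372792}{3} \approx 1.4576 \cdot 10^{6}$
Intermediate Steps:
$q{\left(O \right)} = O^{2}$
$E{\left(s \right)} = - \frac{4}{3}$ ($E{\left(s \right)} = \frac{8}{-7 + 1} = \frac{8}{-6} = 8 \left(- \frac{1}{6}\right) = - \frac{4}{3}$)
$t{\left(T \right)} = - \frac{4 T}{3}$
$x{\left(p \right)} = -12750 + 170 p^{2}$ ($x{\left(p \right)} = \left(p^{2} - 75\right) \left(65 + 105\right) = \left(-75 + p^{2}\right) 170 = -12750 + 170 p^{2}$)
$x{\left(93 \right)} + t{\left(-13 \right)} = \left(-12750 + 170 \cdot 93^{2}\right) - - \frac{52}{3} = \left(-12750 + 170 \cdot 8649\right) + \frac{52}{3} = \left(-12750 + 1470330\right) + \frac{52}{3} = 1457580 + \frac{52}{3} = \frac{4372792}{3}$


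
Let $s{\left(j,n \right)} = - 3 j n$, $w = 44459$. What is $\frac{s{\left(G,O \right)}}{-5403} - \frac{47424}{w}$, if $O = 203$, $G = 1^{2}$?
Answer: $- \frac{76385447}{80070659} \approx -0.95398$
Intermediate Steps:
$G = 1$
$s{\left(j,n \right)} = - 3 j n$
$\frac{s{\left(G,O \right)}}{-5403} - \frac{47424}{w} = \frac{\left(-3\right) 1 \cdot 203}{-5403} - \frac{47424}{44459} = \left(-609\right) \left(- \frac{1}{5403}\right) - \frac{47424}{44459} = \frac{203}{1801} - \frac{47424}{44459} = - \frac{76385447}{80070659}$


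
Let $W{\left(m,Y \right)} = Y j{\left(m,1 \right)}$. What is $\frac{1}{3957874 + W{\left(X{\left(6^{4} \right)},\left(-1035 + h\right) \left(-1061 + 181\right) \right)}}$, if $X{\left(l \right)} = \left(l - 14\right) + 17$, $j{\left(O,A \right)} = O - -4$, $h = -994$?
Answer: $\frac{1}{2330490434} \approx 4.2909 \cdot 10^{-10}$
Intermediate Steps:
$j{\left(O,A \right)} = 4 + O$ ($j{\left(O,A \right)} = O + 4 = 4 + O$)
$X{\left(l \right)} = 3 + l$ ($X{\left(l \right)} = \left(-14 + l\right) + 17 = 3 + l$)
$W{\left(m,Y \right)} = Y \left(4 + m\right)$
$\frac{1}{3957874 + W{\left(X{\left(6^{4} \right)},\left(-1035 + h\right) \left(-1061 + 181\right) \right)}} = \frac{1}{3957874 + \left(-1035 - 994\right) \left(-1061 + 181\right) \left(4 + \left(3 + 6^{4}\right)\right)} = \frac{1}{3957874 + \left(-2029\right) \left(-880\right) \left(4 + \left(3 + 1296\right)\right)} = \frac{1}{3957874 + 1785520 \left(4 + 1299\right)} = \frac{1}{3957874 + 1785520 \cdot 1303} = \frac{1}{3957874 + 2326532560} = \frac{1}{2330490434}$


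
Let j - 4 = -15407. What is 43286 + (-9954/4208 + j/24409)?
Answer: 2222865125791/51356536 ≈ 43283.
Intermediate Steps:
j = -15403 (j = 4 - 15407 = -15403)
43286 + (-9954/4208 + j/24409) = 43286 + (-9954/4208 - 15403/24409) = 43286 + (-9954*1/4208 - 15403*1/24409) = 43286 + (-4977/2104 - 15403/24409) = 43286 - 153891505/51356536 = 2222865125791/51356536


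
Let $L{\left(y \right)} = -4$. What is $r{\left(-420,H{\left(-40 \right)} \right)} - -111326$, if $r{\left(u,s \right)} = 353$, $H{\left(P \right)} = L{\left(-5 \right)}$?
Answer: $111679$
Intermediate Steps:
$H{\left(P \right)} = -4$
$r{\left(-420,H{\left(-40 \right)} \right)} - -111326 = 353 - -111326 = 353 + 111326 = 111679$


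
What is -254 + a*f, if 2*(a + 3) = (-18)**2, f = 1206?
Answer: 191500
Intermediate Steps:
a = 159 (a = -3 + (1/2)*(-18)**2 = -3 + (1/2)*324 = -3 + 162 = 159)
-254 + a*f = -254 + 159*1206 = -254 + 191754 = 191500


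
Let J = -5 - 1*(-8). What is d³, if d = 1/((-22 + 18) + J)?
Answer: -1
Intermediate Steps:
J = 3 (J = -5 + 8 = 3)
d = -1 (d = 1/((-22 + 18) + 3) = 1/(-4 + 3) = 1/(-1) = -1)
d³ = (-1)³ = -1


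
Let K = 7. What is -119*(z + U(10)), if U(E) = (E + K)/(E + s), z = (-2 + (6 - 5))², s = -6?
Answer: -2499/4 ≈ -624.75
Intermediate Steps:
z = 1 (z = (-2 + 1)² = (-1)² = 1)
U(E) = (7 + E)/(-6 + E) (U(E) = (E + 7)/(E - 6) = (7 + E)/(-6 + E))
-119*(z + U(10)) = -119*(1 + (7 + 10)/(-6 + 10)) = -119*(1 + 17/4) = -119*21/4 = -2499/4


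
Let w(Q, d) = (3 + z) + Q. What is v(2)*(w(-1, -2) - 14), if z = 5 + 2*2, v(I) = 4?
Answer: -12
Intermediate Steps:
z = 9 (z = 5 + 4 = 9)
w(Q, d) = 12 + Q (w(Q, d) = (3 + 9) + Q = 12 + Q)
v(2)*(w(-1, -2) - 14) = 4*((12 - 1) - 14) = 4*(11 - 14) = 4*(-3) = -12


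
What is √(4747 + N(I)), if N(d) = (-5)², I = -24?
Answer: 2*√1193 ≈ 69.080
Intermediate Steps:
N(d) = 25
√(4747 + N(I)) = √(4747 + 25) = √4772 = 2*√1193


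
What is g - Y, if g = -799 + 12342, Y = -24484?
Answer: 36027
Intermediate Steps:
g = 11543
g - Y = 11543 - 1*(-24484) = 11543 + 24484 = 36027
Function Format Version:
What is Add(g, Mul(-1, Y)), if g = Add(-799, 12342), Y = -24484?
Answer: 36027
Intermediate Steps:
g = 11543
Add(g, Mul(-1, Y)) = Add(11543, Mul(-1, -24484)) = Add(11543, 24484) = 36027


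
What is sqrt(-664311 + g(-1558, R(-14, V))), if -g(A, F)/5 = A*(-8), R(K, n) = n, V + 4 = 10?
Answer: I*sqrt(726631) ≈ 852.43*I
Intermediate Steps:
V = 6 (V = -4 + 10 = 6)
g(A, F) = 40*A (g(A, F) = -5*A*(-8) = -(-40)*A = 40*A)
sqrt(-664311 + g(-1558, R(-14, V))) = sqrt(-664311 + 40*(-1558)) = sqrt(-664311 - 62320) = sqrt(-726631) = I*sqrt(726631)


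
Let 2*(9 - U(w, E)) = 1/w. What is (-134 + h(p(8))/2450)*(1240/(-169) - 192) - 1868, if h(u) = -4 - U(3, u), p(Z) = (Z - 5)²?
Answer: 169561934/6825 ≈ 24844.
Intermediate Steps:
U(w, E) = 9 - 1/(2*w)
p(Z) = (-5 + Z)²
h(u) = -77/6 (h(u) = -4 - (9 - ½/3) = -4 - (9 - ½*⅓) = -4 - (9 - ⅙) = -4 - 1*53/6 = -4 - 53/6 = -77/6)
(-134 + h(p(8))/2450)*(1240/(-169) - 192) - 1868 = (-134 - 77/6/2450)*(1240/(-169) - 192) - 1868 = (-134 - 77/6*1/2450)*(1240*(-1/169) - 192) - 1868 = (-134 - 11/2100)*(-1240/169 - 192) - 1868 = -281411/2100*(-33688/169) - 1868 = 182311034/6825 - 1868 = 169561934/6825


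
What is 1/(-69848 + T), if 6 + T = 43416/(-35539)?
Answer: -35539/2482584722 ≈ -1.4315e-5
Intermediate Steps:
T = -256650/35539 (T = -6 + 43416/(-35539) = -6 + 43416*(-1/35539) = -6 - 43416/35539 = -256650/35539 ≈ -7.2216)
1/(-69848 + T) = 1/(-69848 - 256650/35539) = 1/(-2482584722/35539) = -35539/2482584722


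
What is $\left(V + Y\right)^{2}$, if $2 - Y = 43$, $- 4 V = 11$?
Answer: $\frac{30625}{16} \approx 1914.1$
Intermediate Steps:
$V = - \frac{11}{4}$ ($V = \left(- \frac{1}{4}\right) 11 = - \frac{11}{4} \approx -2.75$)
$Y = -41$ ($Y = 2 - 43 = -41$)
$\left(V + Y\right)^{2} = \left(- \frac{11}{4} - 41\right)^{2} = \left(- \frac{175}{4}\right)^{2} = \frac{30625}{16}$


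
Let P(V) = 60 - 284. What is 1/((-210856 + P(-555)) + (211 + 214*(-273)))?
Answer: -1/269291 ≈ -3.7135e-6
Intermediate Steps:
P(V) = -224
1/((-210856 + P(-555)) + (211 + 214*(-273))) = 1/((-210856 - 224) + (211 + 214*(-273))) = 1/(-211080 + (211 - 58422)) = 1/(-211080 - 58211) = 1/(-269291) = -1/269291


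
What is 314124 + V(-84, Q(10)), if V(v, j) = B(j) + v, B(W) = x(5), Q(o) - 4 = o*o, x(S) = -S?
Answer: 314035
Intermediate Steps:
Q(o) = 4 + o² (Q(o) = 4 + o*o = 4 + o²)
B(W) = -5 (B(W) = -1*5 = -5)
V(v, j) = -5 + v
314124 + V(-84, Q(10)) = 314124 + (-5 - 84) = 314124 - 89 = 314035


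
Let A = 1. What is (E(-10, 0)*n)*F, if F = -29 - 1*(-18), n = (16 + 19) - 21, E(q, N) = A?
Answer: -154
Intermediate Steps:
E(q, N) = 1
n = 14 (n = 35 - 21 = 14)
F = -11 (F = -29 + 18 = -11)
(E(-10, 0)*n)*F = (1*14)*(-11) = 14*(-11) = -154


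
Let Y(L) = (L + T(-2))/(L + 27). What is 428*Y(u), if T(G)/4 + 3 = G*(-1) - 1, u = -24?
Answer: -13696/3 ≈ -4565.3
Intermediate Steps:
T(G) = -16 - 4*G (T(G) = -12 + 4*(G*(-1) - 1) = -12 + 4*(-G - 1) = -12 + 4*(-1 - G) = -12 + (-4 - 4*G) = -16 - 4*G)
Y(L) = (-8 + L)/(27 + L) (Y(L) = (L + (-16 - 4*(-2)))/(L + 27) = (L + (-16 + 8))/(27 + L) = (L - 8)/(27 + L) = (-8 + L)/(27 + L))
428*Y(u) = 428*((-8 - 24)/(27 - 24)) = 428*(-32/3) = -13696/3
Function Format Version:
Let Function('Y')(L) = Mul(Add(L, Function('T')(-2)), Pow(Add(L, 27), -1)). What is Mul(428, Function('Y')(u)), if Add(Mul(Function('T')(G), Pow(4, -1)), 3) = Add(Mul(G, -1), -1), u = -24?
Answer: Rational(-13696, 3) ≈ -4565.3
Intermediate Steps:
Function('T')(G) = Add(-16, Mul(-4, G)) (Function('T')(G) = Add(-12, Mul(4, Add(Mul(G, -1), -1))) = Add(-12, Mul(4, Add(Mul(-1, G), -1))) = Add(-12, Mul(4, Add(-1, Mul(-1, G)))) = Add(-12, Add(-4, Mul(-4, G))) = Add(-16, Mul(-4, G)))
Function('Y')(L) = Mul(Pow(Add(27, L), -1), Add(-8, L)) (Function('Y')(L) = Mul(Add(L, Add(-16, Mul(-4, -2))), Pow(Add(L, 27), -1)) = Mul(Add(L, Add(-16, 8)), Pow(Add(27, L), -1)) = Mul(Add(L, -8), Pow(Add(27, L), -1)) = Mul(Add(-8, L), Pow(Add(27, L), -1)) = Mul(Pow(Add(27, L), -1), Add(-8, L)))
Mul(428, Function('Y')(u)) = Mul(428, Mul(Pow(Add(27, -24), -1), Add(-8, -24))) = Mul(428, Mul(Pow(3, -1), -32)) = Mul(428, Mul(Rational(1, 3), -32)) = Mul(428, Rational(-32, 3)) = Rational(-13696, 3)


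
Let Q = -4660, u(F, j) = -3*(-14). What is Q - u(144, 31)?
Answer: -4702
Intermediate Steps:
u(F, j) = 42
Q - u(144, 31) = -4660 - 1*42 = -4660 - 42 = -4702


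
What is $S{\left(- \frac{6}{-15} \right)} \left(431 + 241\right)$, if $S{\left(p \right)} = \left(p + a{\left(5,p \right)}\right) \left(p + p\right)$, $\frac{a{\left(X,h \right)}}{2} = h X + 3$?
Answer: $\frac{139776}{25} \approx 5591.0$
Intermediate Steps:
$a{\left(X,h \right)} = 6 + 2 X h$ ($a{\left(X,h \right)} = 2 \left(h X + 3\right) = 2 \left(X h + 3\right) = 2 \left(3 + X h\right) = 6 + 2 X h$)
$S{\left(p \right)} = 2 p \left(6 + 11 p\right)$ ($S{\left(p \right)} = \left(p + \left(6 + 2 \cdot 5 p\right)\right) \left(p + p\right) = \left(p + \left(6 + 10 p\right)\right) 2 p = \left(6 + 11 p\right) 2 p = 2 p \left(6 + 11 p\right)$)
$S{\left(- \frac{6}{-15} \right)} \left(431 + 241\right) = 2 \left(- \frac{6}{-15}\right) \left(6 + 11 \left(- \frac{6}{-15}\right)\right) \left(431 + 241\right) = 2 \left(\left(-6\right) \left(- \frac{1}{15}\right)\right) \left(6 + 11 \left(\left(-6\right) \left(- \frac{1}{15}\right)\right)\right) 672 = 2 \cdot \frac{2}{5} \left(6 + 11 \cdot \frac{2}{5}\right) 672 = 2 \cdot \frac{2}{5} \left(6 + \frac{22}{5}\right) 672 = 2 \cdot \frac{2}{5} \cdot \frac{52}{5} \cdot 672 = \frac{208}{25} \cdot 672 = \frac{139776}{25}$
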